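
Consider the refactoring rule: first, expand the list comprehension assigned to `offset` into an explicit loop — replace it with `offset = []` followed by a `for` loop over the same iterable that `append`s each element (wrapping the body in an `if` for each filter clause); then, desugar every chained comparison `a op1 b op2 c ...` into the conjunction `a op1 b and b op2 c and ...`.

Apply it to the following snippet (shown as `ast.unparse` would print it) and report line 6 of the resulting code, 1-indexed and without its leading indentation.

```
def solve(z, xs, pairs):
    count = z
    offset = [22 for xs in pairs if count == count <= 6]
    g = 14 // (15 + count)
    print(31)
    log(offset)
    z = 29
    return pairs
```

Transformed code:
def solve(z, xs, pairs):
    count = z
    offset = []
    for xs in pairs:
        if count == count and count <= 6:
            offset.append(22)
    g = 14 // (15 + count)
    print(31)
    log(offset)
    z = 29
    return pairs

offset.append(22)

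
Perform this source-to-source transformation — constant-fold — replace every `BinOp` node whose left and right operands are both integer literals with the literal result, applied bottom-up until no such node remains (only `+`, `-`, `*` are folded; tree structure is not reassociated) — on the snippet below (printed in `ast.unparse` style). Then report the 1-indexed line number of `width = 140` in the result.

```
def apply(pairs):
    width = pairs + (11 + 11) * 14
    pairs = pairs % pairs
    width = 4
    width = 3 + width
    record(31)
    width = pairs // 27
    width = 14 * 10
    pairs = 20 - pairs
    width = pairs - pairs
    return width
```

8

Transformed code:
def apply(pairs):
    width = pairs + 308
    pairs = pairs % pairs
    width = 4
    width = 3 + width
    record(31)
    width = pairs // 27
    width = 140
    pairs = 20 - pairs
    width = pairs - pairs
    return width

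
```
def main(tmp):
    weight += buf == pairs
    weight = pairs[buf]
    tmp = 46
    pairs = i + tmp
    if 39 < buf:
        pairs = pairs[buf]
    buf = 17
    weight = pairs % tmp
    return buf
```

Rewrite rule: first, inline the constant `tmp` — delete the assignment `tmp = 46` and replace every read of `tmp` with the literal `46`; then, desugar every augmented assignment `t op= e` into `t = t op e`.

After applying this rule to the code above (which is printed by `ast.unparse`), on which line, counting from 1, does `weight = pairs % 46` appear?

Transformed code:
def main(tmp):
    weight = weight + (buf == pairs)
    weight = pairs[buf]
    pairs = i + 46
    if 39 < buf:
        pairs = pairs[buf]
    buf = 17
    weight = pairs % 46
    return buf

8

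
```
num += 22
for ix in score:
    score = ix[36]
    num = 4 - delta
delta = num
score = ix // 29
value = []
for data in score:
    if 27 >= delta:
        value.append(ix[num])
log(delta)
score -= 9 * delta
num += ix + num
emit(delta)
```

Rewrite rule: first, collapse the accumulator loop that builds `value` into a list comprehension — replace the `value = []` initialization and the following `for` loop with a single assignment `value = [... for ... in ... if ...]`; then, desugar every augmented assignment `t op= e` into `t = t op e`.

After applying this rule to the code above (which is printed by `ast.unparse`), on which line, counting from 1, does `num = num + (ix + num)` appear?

10

Transformed code:
num = num + 22
for ix in score:
    score = ix[36]
    num = 4 - delta
delta = num
score = ix // 29
value = [ix[num] for data in score if 27 >= delta]
log(delta)
score = score - 9 * delta
num = num + (ix + num)
emit(delta)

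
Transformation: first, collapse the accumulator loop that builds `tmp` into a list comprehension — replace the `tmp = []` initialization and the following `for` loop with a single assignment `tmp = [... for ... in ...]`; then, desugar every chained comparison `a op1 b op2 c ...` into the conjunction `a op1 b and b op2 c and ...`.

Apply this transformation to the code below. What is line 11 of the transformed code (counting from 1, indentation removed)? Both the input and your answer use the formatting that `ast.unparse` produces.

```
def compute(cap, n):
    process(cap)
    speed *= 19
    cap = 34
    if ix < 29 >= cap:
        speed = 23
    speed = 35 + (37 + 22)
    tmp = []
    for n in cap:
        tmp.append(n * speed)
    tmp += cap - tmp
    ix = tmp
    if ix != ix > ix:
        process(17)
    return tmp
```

Transformed code:
def compute(cap, n):
    process(cap)
    speed *= 19
    cap = 34
    if ix < 29 and 29 >= cap:
        speed = 23
    speed = 35 + (37 + 22)
    tmp = [n * speed for n in cap]
    tmp += cap - tmp
    ix = tmp
    if ix != ix and ix > ix:
        process(17)
    return tmp

if ix != ix and ix > ix:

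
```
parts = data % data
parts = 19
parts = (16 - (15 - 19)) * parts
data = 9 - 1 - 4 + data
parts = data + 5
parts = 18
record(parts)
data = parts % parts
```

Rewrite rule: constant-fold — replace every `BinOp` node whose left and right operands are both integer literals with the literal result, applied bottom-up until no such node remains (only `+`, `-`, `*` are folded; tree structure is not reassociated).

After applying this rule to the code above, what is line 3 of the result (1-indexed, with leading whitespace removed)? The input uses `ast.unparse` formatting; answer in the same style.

Transformed code:
parts = data % data
parts = 19
parts = 20 * parts
data = 4 + data
parts = data + 5
parts = 18
record(parts)
data = parts % parts

parts = 20 * parts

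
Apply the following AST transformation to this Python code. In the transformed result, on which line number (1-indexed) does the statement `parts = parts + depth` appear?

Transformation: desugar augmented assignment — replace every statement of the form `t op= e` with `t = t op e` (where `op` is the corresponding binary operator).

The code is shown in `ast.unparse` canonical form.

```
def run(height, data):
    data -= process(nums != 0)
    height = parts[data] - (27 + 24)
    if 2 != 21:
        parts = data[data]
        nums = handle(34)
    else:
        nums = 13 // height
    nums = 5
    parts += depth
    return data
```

Transformed code:
def run(height, data):
    data = data - process(nums != 0)
    height = parts[data] - (27 + 24)
    if 2 != 21:
        parts = data[data]
        nums = handle(34)
    else:
        nums = 13 // height
    nums = 5
    parts = parts + depth
    return data

10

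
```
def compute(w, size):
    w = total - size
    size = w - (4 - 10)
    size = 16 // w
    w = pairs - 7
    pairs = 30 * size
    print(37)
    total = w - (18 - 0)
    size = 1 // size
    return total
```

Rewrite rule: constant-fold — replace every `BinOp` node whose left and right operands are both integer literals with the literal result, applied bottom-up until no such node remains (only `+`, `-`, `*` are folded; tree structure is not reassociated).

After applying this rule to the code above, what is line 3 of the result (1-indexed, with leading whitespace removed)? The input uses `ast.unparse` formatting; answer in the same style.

Transformed code:
def compute(w, size):
    w = total - size
    size = w - -6
    size = 16 // w
    w = pairs - 7
    pairs = 30 * size
    print(37)
    total = w - 18
    size = 1 // size
    return total

size = w - -6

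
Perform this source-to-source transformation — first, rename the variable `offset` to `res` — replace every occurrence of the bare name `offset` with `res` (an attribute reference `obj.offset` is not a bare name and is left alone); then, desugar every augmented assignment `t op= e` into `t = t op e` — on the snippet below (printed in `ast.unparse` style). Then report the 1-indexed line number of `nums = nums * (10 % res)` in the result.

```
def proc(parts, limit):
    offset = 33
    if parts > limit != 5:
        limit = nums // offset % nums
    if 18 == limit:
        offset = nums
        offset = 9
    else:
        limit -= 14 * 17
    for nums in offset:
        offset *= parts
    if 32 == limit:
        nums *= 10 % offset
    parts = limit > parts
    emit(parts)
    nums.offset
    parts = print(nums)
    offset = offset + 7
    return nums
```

13

Transformed code:
def proc(parts, limit):
    res = 33
    if parts > limit != 5:
        limit = nums // res % nums
    if 18 == limit:
        res = nums
        res = 9
    else:
        limit = limit - 14 * 17
    for nums in res:
        res = res * parts
    if 32 == limit:
        nums = nums * (10 % res)
    parts = limit > parts
    emit(parts)
    nums.offset
    parts = print(nums)
    res = res + 7
    return nums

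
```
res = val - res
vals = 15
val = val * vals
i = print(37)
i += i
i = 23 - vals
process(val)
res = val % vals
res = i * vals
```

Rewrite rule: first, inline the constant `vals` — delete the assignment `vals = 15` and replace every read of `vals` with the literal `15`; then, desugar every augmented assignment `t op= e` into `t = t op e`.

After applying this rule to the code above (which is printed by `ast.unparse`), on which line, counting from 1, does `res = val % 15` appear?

Transformed code:
res = val - res
val = val * 15
i = print(37)
i = i + i
i = 23 - 15
process(val)
res = val % 15
res = i * 15

7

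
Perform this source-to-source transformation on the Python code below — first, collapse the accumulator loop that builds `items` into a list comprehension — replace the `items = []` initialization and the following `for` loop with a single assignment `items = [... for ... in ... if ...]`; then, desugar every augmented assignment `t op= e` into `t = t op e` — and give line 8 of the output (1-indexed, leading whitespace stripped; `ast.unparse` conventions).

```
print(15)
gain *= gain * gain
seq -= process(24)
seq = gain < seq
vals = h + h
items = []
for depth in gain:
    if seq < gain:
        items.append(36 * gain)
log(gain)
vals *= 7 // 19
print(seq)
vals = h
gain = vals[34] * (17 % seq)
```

Transformed code:
print(15)
gain = gain * (gain * gain)
seq = seq - process(24)
seq = gain < seq
vals = h + h
items = [36 * gain for depth in gain if seq < gain]
log(gain)
vals = vals * (7 // 19)
print(seq)
vals = h
gain = vals[34] * (17 % seq)

vals = vals * (7 // 19)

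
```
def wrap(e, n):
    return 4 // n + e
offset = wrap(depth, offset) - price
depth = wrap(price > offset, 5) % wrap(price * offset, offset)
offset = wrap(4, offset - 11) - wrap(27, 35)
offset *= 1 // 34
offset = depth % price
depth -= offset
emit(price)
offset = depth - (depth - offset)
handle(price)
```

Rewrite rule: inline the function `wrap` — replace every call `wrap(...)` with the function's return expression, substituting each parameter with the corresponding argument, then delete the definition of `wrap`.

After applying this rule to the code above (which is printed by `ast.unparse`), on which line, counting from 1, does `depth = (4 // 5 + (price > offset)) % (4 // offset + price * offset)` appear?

2

Transformed code:
offset = 4 // offset + depth - price
depth = (4 // 5 + (price > offset)) % (4 // offset + price * offset)
offset = 4 // (offset - 11) + 4 - (4 // 35 + 27)
offset *= 1 // 34
offset = depth % price
depth -= offset
emit(price)
offset = depth - (depth - offset)
handle(price)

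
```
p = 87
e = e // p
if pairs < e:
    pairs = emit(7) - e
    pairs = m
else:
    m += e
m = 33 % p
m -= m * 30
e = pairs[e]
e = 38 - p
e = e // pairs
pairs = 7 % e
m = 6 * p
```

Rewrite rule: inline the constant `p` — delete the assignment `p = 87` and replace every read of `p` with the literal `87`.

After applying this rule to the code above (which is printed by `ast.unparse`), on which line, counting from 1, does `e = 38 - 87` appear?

10

Transformed code:
e = e // 87
if pairs < e:
    pairs = emit(7) - e
    pairs = m
else:
    m += e
m = 33 % 87
m -= m * 30
e = pairs[e]
e = 38 - 87
e = e // pairs
pairs = 7 % e
m = 6 * 87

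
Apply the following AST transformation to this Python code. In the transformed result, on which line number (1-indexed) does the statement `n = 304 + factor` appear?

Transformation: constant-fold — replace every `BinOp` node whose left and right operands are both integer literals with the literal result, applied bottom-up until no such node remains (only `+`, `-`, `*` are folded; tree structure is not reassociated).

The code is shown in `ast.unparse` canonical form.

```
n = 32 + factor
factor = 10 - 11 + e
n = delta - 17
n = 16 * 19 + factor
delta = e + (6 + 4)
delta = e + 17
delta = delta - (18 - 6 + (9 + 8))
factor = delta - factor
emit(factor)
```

Transformed code:
n = 32 + factor
factor = -1 + e
n = delta - 17
n = 304 + factor
delta = e + 10
delta = e + 17
delta = delta - 29
factor = delta - factor
emit(factor)

4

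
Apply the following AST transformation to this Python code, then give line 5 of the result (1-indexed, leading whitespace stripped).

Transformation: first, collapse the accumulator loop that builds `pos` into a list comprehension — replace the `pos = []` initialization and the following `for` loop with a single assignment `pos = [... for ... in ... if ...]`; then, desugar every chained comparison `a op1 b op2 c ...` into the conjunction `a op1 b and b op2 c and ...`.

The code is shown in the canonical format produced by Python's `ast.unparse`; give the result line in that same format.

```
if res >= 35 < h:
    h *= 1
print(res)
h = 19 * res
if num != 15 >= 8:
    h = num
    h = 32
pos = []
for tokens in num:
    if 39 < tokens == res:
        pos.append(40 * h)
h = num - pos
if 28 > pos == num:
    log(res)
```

if num != 15 and 15 >= 8:

Transformed code:
if res >= 35 and 35 < h:
    h *= 1
print(res)
h = 19 * res
if num != 15 and 15 >= 8:
    h = num
    h = 32
pos = [40 * h for tokens in num if 39 < tokens and tokens == res]
h = num - pos
if 28 > pos and pos == num:
    log(res)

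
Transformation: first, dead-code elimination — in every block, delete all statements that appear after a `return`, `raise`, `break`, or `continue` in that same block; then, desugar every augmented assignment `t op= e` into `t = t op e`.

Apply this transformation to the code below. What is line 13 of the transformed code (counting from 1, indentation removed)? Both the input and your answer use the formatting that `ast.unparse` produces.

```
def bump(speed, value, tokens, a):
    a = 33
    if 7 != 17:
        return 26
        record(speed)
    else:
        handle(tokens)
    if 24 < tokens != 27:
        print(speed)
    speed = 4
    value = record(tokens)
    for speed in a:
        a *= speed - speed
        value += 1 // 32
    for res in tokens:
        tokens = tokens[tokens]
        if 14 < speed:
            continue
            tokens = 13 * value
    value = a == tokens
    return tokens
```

Transformed code:
def bump(speed, value, tokens, a):
    a = 33
    if 7 != 17:
        return 26
    else:
        handle(tokens)
    if 24 < tokens != 27:
        print(speed)
    speed = 4
    value = record(tokens)
    for speed in a:
        a = a * (speed - speed)
        value = value + 1 // 32
    for res in tokens:
        tokens = tokens[tokens]
        if 14 < speed:
            continue
    value = a == tokens
    return tokens

value = value + 1 // 32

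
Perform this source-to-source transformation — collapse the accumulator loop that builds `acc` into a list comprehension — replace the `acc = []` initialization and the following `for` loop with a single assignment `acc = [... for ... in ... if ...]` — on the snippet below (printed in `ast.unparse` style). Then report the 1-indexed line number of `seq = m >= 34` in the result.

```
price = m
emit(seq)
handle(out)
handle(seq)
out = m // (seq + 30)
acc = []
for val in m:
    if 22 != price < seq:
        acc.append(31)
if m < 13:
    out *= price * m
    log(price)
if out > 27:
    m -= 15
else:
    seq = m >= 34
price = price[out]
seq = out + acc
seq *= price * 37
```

Transformed code:
price = m
emit(seq)
handle(out)
handle(seq)
out = m // (seq + 30)
acc = [31 for val in m if 22 != price < seq]
if m < 13:
    out *= price * m
    log(price)
if out > 27:
    m -= 15
else:
    seq = m >= 34
price = price[out]
seq = out + acc
seq *= price * 37

13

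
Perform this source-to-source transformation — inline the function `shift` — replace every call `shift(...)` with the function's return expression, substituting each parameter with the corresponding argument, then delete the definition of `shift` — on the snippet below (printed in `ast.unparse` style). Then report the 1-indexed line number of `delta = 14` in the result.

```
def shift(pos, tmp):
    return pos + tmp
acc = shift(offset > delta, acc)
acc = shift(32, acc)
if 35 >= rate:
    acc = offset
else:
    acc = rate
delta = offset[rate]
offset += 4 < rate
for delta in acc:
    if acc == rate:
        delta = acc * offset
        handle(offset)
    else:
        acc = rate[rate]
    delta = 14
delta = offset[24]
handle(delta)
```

Transformed code:
acc = (offset > delta) + acc
acc = 32 + acc
if 35 >= rate:
    acc = offset
else:
    acc = rate
delta = offset[rate]
offset += 4 < rate
for delta in acc:
    if acc == rate:
        delta = acc * offset
        handle(offset)
    else:
        acc = rate[rate]
    delta = 14
delta = offset[24]
handle(delta)

15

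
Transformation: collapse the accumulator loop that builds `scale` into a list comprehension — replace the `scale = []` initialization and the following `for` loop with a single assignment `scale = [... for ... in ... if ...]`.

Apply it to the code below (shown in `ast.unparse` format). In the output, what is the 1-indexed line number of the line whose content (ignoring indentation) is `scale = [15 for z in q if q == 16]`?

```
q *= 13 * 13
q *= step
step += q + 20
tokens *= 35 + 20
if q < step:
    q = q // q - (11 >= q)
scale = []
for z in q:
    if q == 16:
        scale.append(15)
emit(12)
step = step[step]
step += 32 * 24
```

7

Transformed code:
q *= 13 * 13
q *= step
step += q + 20
tokens *= 35 + 20
if q < step:
    q = q // q - (11 >= q)
scale = [15 for z in q if q == 16]
emit(12)
step = step[step]
step += 32 * 24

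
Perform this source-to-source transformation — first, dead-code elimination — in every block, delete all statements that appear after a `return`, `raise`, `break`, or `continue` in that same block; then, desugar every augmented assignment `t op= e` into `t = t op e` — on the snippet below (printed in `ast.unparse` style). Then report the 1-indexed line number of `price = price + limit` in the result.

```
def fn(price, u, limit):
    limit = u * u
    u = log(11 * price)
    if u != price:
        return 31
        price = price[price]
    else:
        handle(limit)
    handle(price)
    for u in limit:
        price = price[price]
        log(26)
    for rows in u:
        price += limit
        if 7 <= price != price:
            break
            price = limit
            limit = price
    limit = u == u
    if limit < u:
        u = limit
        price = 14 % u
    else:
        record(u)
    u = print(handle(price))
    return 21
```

13

Transformed code:
def fn(price, u, limit):
    limit = u * u
    u = log(11 * price)
    if u != price:
        return 31
    else:
        handle(limit)
    handle(price)
    for u in limit:
        price = price[price]
        log(26)
    for rows in u:
        price = price + limit
        if 7 <= price != price:
            break
    limit = u == u
    if limit < u:
        u = limit
        price = 14 % u
    else:
        record(u)
    u = print(handle(price))
    return 21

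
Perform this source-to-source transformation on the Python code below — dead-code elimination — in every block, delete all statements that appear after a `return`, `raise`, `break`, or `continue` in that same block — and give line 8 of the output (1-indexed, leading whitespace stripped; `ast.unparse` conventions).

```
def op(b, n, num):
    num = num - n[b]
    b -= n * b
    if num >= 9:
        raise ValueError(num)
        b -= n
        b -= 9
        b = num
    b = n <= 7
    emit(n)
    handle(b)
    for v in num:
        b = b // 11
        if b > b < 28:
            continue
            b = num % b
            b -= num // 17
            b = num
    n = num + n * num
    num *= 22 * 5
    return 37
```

handle(b)

Transformed code:
def op(b, n, num):
    num = num - n[b]
    b -= n * b
    if num >= 9:
        raise ValueError(num)
    b = n <= 7
    emit(n)
    handle(b)
    for v in num:
        b = b // 11
        if b > b < 28:
            continue
    n = num + n * num
    num *= 22 * 5
    return 37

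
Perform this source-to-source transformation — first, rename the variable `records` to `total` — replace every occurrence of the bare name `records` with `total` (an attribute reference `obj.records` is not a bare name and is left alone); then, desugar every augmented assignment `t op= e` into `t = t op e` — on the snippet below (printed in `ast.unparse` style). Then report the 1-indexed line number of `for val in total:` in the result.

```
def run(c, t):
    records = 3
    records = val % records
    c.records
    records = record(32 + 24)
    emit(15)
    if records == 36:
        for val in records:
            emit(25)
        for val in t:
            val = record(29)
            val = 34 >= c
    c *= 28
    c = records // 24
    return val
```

8

Transformed code:
def run(c, t):
    total = 3
    total = val % total
    c.records
    total = record(32 + 24)
    emit(15)
    if total == 36:
        for val in total:
            emit(25)
        for val in t:
            val = record(29)
            val = 34 >= c
    c = c * 28
    c = total // 24
    return val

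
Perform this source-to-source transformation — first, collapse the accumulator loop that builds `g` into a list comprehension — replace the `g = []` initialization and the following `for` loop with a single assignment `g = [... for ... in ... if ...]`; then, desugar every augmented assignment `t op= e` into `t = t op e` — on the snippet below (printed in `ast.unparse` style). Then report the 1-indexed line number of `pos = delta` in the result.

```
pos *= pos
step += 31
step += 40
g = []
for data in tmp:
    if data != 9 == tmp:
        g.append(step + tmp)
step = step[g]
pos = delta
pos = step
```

Transformed code:
pos = pos * pos
step = step + 31
step = step + 40
g = [step + tmp for data in tmp if data != 9 == tmp]
step = step[g]
pos = delta
pos = step

6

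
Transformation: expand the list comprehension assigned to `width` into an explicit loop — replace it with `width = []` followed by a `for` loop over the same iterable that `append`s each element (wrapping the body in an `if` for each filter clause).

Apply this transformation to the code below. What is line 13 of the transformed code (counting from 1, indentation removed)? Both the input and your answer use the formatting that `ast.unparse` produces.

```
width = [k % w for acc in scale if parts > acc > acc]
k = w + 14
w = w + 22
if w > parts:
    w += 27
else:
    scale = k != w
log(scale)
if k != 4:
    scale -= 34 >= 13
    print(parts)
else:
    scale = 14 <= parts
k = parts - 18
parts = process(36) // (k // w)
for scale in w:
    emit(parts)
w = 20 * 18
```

Transformed code:
width = []
for acc in scale:
    if parts > acc > acc:
        width.append(k % w)
k = w + 14
w = w + 22
if w > parts:
    w += 27
else:
    scale = k != w
log(scale)
if k != 4:
    scale -= 34 >= 13
    print(parts)
else:
    scale = 14 <= parts
k = parts - 18
parts = process(36) // (k // w)
for scale in w:
    emit(parts)
w = 20 * 18

scale -= 34 >= 13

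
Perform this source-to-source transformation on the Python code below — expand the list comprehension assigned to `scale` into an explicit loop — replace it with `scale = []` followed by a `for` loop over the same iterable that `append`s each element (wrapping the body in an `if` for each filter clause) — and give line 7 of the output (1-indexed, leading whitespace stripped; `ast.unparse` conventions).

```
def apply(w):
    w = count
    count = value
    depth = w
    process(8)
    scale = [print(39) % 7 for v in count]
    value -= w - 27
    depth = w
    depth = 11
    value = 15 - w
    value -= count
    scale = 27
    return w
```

for v in count:

Transformed code:
def apply(w):
    w = count
    count = value
    depth = w
    process(8)
    scale = []
    for v in count:
        scale.append(print(39) % 7)
    value -= w - 27
    depth = w
    depth = 11
    value = 15 - w
    value -= count
    scale = 27
    return w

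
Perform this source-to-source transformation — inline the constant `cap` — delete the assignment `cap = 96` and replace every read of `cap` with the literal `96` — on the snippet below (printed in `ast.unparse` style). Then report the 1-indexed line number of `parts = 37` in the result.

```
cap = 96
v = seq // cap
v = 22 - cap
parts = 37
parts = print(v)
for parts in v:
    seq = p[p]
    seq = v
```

Transformed code:
v = seq // 96
v = 22 - 96
parts = 37
parts = print(v)
for parts in v:
    seq = p[p]
    seq = v

3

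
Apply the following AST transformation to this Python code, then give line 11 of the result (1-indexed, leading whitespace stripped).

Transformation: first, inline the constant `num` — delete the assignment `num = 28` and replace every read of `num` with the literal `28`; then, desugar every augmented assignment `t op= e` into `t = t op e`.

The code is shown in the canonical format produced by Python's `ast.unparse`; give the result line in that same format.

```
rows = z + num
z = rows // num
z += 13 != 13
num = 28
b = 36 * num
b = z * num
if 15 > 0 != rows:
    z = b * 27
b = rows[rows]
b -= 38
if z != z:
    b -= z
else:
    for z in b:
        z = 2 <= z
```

Transformed code:
rows = z + 28
z = rows // 28
z = z + (13 != 13)
b = 36 * 28
b = z * 28
if 15 > 0 != rows:
    z = b * 27
b = rows[rows]
b = b - 38
if z != z:
    b = b - z
else:
    for z in b:
        z = 2 <= z

b = b - z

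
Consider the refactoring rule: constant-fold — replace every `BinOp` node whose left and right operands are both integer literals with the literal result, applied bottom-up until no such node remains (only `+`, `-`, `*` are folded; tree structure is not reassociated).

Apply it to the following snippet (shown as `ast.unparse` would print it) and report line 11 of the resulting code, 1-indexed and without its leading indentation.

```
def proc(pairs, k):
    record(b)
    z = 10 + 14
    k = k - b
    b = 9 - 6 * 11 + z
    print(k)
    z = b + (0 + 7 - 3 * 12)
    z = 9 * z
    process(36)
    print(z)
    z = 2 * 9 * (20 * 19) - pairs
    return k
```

Transformed code:
def proc(pairs, k):
    record(b)
    z = 24
    k = k - b
    b = -57 + z
    print(k)
    z = b + -29
    z = 9 * z
    process(36)
    print(z)
    z = 6840 - pairs
    return k

z = 6840 - pairs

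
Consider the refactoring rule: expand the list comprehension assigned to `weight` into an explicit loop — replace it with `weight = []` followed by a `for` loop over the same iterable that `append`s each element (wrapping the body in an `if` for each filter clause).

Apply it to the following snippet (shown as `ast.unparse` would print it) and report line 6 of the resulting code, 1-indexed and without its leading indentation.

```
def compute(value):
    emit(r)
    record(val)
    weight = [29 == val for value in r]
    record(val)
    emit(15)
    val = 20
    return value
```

Transformed code:
def compute(value):
    emit(r)
    record(val)
    weight = []
    for value in r:
        weight.append(29 == val)
    record(val)
    emit(15)
    val = 20
    return value

weight.append(29 == val)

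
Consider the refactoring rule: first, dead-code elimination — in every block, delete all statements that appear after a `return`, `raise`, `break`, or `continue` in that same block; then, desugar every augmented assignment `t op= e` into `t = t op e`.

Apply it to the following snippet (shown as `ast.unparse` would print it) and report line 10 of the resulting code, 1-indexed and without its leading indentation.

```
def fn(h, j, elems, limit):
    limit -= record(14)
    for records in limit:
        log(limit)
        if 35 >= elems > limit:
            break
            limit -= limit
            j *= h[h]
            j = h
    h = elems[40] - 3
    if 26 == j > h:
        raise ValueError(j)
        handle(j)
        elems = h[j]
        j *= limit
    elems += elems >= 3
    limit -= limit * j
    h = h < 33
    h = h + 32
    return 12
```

elems = elems + (elems >= 3)

Transformed code:
def fn(h, j, elems, limit):
    limit = limit - record(14)
    for records in limit:
        log(limit)
        if 35 >= elems > limit:
            break
    h = elems[40] - 3
    if 26 == j > h:
        raise ValueError(j)
    elems = elems + (elems >= 3)
    limit = limit - limit * j
    h = h < 33
    h = h + 32
    return 12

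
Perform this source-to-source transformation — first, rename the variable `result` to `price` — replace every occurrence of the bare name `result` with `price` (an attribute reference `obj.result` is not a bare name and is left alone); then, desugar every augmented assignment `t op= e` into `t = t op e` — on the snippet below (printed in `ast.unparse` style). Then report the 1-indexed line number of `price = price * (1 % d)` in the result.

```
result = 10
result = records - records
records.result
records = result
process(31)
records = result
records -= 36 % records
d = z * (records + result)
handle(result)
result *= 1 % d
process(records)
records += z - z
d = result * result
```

10

Transformed code:
price = 10
price = records - records
records.result
records = price
process(31)
records = price
records = records - 36 % records
d = z * (records + price)
handle(price)
price = price * (1 % d)
process(records)
records = records + (z - z)
d = price * price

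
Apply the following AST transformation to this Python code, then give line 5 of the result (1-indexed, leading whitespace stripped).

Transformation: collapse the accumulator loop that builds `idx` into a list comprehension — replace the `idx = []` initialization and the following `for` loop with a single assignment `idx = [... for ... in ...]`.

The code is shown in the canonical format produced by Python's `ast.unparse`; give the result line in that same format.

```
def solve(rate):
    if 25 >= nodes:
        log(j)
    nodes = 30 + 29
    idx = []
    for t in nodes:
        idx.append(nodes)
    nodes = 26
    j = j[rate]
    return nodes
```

idx = [nodes for t in nodes]

Transformed code:
def solve(rate):
    if 25 >= nodes:
        log(j)
    nodes = 30 + 29
    idx = [nodes for t in nodes]
    nodes = 26
    j = j[rate]
    return nodes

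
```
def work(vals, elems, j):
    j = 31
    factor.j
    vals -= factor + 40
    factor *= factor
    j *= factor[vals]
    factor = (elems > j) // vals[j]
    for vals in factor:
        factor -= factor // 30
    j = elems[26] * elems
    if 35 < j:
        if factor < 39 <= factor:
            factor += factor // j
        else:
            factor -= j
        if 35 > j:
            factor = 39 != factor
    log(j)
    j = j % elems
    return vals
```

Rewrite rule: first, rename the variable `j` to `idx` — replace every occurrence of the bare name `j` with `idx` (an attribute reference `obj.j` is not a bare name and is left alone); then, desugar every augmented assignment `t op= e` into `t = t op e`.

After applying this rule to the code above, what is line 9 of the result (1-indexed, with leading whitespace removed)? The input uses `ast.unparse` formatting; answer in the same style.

factor = factor - factor // 30

Transformed code:
def work(vals, elems, idx):
    idx = 31
    factor.j
    vals = vals - (factor + 40)
    factor = factor * factor
    idx = idx * factor[vals]
    factor = (elems > idx) // vals[idx]
    for vals in factor:
        factor = factor - factor // 30
    idx = elems[26] * elems
    if 35 < idx:
        if factor < 39 <= factor:
            factor = factor + factor // idx
        else:
            factor = factor - idx
        if 35 > idx:
            factor = 39 != factor
    log(idx)
    idx = idx % elems
    return vals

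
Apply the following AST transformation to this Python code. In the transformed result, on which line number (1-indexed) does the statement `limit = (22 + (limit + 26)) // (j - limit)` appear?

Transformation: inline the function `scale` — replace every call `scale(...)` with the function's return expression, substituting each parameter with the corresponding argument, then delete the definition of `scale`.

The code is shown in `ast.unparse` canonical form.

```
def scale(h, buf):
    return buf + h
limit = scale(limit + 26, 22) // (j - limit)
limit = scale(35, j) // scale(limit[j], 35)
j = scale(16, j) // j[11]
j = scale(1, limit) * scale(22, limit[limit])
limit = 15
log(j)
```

1

Transformed code:
limit = (22 + (limit + 26)) // (j - limit)
limit = (j + 35) // (35 + limit[j])
j = (j + 16) // j[11]
j = (limit + 1) * (limit[limit] + 22)
limit = 15
log(j)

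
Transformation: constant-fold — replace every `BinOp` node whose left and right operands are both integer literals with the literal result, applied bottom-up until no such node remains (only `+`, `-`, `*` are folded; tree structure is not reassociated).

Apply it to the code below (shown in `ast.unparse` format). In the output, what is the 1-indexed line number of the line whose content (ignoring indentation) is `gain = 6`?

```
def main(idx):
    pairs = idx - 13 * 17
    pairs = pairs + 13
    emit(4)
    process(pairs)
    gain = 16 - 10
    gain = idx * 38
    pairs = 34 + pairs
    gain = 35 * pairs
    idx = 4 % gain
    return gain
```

6

Transformed code:
def main(idx):
    pairs = idx - 221
    pairs = pairs + 13
    emit(4)
    process(pairs)
    gain = 6
    gain = idx * 38
    pairs = 34 + pairs
    gain = 35 * pairs
    idx = 4 % gain
    return gain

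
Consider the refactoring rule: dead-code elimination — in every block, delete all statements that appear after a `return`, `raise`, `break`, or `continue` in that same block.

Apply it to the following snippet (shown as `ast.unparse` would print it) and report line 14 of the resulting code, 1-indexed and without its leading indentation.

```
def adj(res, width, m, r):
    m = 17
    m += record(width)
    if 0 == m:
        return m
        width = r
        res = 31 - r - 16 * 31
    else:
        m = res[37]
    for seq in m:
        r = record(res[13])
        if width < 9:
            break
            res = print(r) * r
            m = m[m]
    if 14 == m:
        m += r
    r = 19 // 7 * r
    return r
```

r = 19 // 7 * r

Transformed code:
def adj(res, width, m, r):
    m = 17
    m += record(width)
    if 0 == m:
        return m
    else:
        m = res[37]
    for seq in m:
        r = record(res[13])
        if width < 9:
            break
    if 14 == m:
        m += r
    r = 19 // 7 * r
    return r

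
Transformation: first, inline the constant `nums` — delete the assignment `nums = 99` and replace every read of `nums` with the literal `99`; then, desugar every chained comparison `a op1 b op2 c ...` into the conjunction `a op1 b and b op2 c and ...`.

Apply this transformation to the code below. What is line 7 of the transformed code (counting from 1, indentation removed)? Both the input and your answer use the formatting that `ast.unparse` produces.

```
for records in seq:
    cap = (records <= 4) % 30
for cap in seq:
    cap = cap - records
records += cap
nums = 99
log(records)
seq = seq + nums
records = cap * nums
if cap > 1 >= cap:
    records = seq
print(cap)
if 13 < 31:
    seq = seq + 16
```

Transformed code:
for records in seq:
    cap = (records <= 4) % 30
for cap in seq:
    cap = cap - records
records += cap
log(records)
seq = seq + 99
records = cap * 99
if cap > 1 and 1 >= cap:
    records = seq
print(cap)
if 13 < 31:
    seq = seq + 16

seq = seq + 99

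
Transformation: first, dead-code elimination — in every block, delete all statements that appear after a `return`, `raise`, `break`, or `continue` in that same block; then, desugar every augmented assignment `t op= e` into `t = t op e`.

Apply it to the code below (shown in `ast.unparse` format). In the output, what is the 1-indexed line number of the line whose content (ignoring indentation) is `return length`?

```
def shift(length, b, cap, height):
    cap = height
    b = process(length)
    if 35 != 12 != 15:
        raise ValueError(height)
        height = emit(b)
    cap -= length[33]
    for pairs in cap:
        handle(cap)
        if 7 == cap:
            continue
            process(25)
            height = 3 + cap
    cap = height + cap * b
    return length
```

Transformed code:
def shift(length, b, cap, height):
    cap = height
    b = process(length)
    if 35 != 12 != 15:
        raise ValueError(height)
    cap = cap - length[33]
    for pairs in cap:
        handle(cap)
        if 7 == cap:
            continue
    cap = height + cap * b
    return length

12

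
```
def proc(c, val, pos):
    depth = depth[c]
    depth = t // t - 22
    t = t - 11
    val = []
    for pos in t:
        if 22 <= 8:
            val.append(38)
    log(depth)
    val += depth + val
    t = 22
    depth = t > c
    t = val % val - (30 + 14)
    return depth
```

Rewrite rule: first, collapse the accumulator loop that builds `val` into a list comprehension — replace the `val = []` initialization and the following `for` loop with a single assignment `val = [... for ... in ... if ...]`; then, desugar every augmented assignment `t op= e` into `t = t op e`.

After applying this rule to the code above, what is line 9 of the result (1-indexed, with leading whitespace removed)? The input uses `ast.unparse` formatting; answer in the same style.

Transformed code:
def proc(c, val, pos):
    depth = depth[c]
    depth = t // t - 22
    t = t - 11
    val = [38 for pos in t if 22 <= 8]
    log(depth)
    val = val + (depth + val)
    t = 22
    depth = t > c
    t = val % val - (30 + 14)
    return depth

depth = t > c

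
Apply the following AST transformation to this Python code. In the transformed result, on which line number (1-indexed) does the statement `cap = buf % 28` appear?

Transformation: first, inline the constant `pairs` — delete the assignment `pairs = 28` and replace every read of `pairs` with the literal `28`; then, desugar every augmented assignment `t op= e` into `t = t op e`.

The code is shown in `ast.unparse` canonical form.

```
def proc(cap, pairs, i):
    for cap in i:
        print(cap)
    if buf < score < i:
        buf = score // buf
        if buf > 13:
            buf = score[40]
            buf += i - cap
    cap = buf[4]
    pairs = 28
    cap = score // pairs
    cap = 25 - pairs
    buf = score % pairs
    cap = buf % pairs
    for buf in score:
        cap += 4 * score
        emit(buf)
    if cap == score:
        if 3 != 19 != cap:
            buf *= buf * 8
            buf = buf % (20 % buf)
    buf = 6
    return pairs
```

13

Transformed code:
def proc(cap, pairs, i):
    for cap in i:
        print(cap)
    if buf < score < i:
        buf = score // buf
        if buf > 13:
            buf = score[40]
            buf = buf + (i - cap)
    cap = buf[4]
    cap = score // 28
    cap = 25 - 28
    buf = score % 28
    cap = buf % 28
    for buf in score:
        cap = cap + 4 * score
        emit(buf)
    if cap == score:
        if 3 != 19 != cap:
            buf = buf * (buf * 8)
            buf = buf % (20 % buf)
    buf = 6
    return 28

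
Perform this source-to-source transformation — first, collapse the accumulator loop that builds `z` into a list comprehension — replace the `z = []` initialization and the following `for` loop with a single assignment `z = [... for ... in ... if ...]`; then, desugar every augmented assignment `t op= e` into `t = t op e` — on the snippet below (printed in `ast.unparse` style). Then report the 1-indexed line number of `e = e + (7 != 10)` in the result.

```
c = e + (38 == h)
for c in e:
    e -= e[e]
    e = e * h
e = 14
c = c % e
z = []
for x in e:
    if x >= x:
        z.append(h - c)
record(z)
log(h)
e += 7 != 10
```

10

Transformed code:
c = e + (38 == h)
for c in e:
    e = e - e[e]
    e = e * h
e = 14
c = c % e
z = [h - c for x in e if x >= x]
record(z)
log(h)
e = e + (7 != 10)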